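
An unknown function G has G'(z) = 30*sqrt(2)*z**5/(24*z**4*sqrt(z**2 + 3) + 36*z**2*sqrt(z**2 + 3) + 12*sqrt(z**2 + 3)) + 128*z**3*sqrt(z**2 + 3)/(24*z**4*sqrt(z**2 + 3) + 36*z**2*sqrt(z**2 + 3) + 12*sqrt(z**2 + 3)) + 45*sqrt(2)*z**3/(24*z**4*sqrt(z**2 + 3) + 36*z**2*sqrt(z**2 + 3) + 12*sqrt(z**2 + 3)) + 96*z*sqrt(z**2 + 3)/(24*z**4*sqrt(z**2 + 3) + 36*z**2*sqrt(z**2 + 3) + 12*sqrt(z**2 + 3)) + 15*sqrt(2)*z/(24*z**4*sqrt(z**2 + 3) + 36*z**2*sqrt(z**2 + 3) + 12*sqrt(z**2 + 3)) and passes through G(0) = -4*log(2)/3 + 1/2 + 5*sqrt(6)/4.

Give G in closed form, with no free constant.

Integrate term by term and add the pieces.
A general antiderivative is 5*sqrt(2*z**2 + 6)/4 + 4*log(z**4 + 3*z**2/2 + 1/2)/3 + C.
The condition gives C = -4*log(2)/3 + 1/2 + 5*sqrt(6)/4 - (-4*log(2)/3 + 5*sqrt(6)/4) = 1/2.
So G(z) = 5*sqrt(2*z**2 + 6)/4 + 4*log(z**4 + 3*z**2/2 + 1/2)/3 + 1/2.
Check: d/dz[5*sqrt(2*z**2 + 6)/4 + 4*log(z**4 + 3*z**2/2 + 1/2)/3 + 1/2] = (30*sqrt(2)*z**5 + 128*z**3*sqrt(z**2 + 3) + 45*sqrt(2)*z**3 + 96*z*sqrt(z**2 + 3) + 15*sqrt(2)*z)/(24*z**4*sqrt(z**2 + 3) + 36*z**2*sqrt(z**2 + 3) + 12*sqrt(z**2 + 3)), which equals G'(z).

G(z) = 5*sqrt(2*z**2 + 6)/4 + 4*log(z**4 + 3*z**2/2 + 1/2)/3 + 1/2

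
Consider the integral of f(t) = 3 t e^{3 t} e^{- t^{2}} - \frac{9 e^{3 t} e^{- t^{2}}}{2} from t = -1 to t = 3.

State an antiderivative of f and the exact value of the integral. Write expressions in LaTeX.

The substitution u = - t^{2} + 3 t works: f is exactly (dF/du)*(du/dt) for that inner function.
F(t) = - \frac{3 e^{- t^{2} + 3 t}}{2} is an antiderivative of f.
Check: d/dt[- \frac{3 e^{- t^{2} + 3 t}}{2}] = 3 t e^{3 t} e^{- t^{2}} - \frac{9 e^{3 t} e^{- t^{2}}}{2} = f(t).
F(3) = - \frac{3}{2}; F(-1) = - \frac{3}{2 e^{4}}.
Integral = F(3) - F(-1) = - \frac{3}{2} + \frac{3}{2 e^{4}}.

Antiderivative: F(t) = - \frac{3 e^{- t^{2} + 3 t}}{2}; value = - \frac{3}{2} + \frac{3}{2 e^{4}}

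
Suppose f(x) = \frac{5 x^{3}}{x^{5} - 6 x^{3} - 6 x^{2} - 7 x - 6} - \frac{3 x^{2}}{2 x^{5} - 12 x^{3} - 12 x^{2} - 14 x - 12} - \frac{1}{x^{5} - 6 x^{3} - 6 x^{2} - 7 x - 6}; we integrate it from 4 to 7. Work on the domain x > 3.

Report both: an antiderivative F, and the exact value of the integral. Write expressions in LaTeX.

The denominator factors as 2 \left(x - 3\right) \left(x + 1\right) \left(x + 2\right) \left(x^{2} + 1\right); partial fractions split f into directly integrable pieces: \frac{34 x + 37}{100 \left(x^{2} + 1\right)} - \frac{47}{25 \left(x + 2\right)} + \frac{15}{16 \left(x + 1\right)} + \frac{241}{400 \left(x - 3\right)}.
F(x) = \frac{241 \log{\left(x - 3 \right)} + 375 \log{\left(x + 1 \right)} - 752 \log{\left(x + 2 \right)} + 68 \log{\left(x^{2} + 1 \right)} + 148 \operatorname{atan}{\left(x \right)}}{400} is an antiderivative of f.
Check: d/dx[\frac{241 \log{\left(x - 3 \right)} + 375 \log{\left(x + 1 \right)} - 752 \log{\left(x + 2 \right)} + 68 \log{\left(x^{2} + 1 \right)} + 148 \operatorname{atan}{\left(x \right)}}{400}] = \frac{10 x^{3} - 3 x^{2} - 2}{2 x^{5} - 12 x^{3} - 12 x^{2} - 14 x - 12}, which equals f(x).
F(7) = - \frac{47 \log{\left(9 \right)}}{25} + \frac{37 \operatorname{atan}{\left(7 \right)}}{100} + \frac{17 \log{\left(50 \right)}}{100} + \frac{241 \log{\left(4 \right)}}{400} + \frac{15 \log{\left(8 \right)}}{16}; F(4) = - \frac{47 \log{\left(6 \right)}}{25} + \frac{17 \log{\left(17 \right)}}{100} + \frac{37 \operatorname{atan}{\left(4 \right)}}{100} + \frac{15 \log{\left(5 \right)}}{16}.
Integral = F(7) - F(4) = - \frac{47 \log{\left(9 \right)}}{25} - \frac{15 \log{\left(5 \right)}}{16} - \frac{37 \operatorname{atan}{\left(4 \right)}}{100} - \frac{17 \log{\left(17 \right)}}{100} + \frac{37 \operatorname{atan}{\left(7 \right)}}{100} + \frac{17 \log{\left(50 \right)}}{100} + \frac{241 \log{\left(4 \right)}}{400} + \frac{15 \log{\left(8 \right)}}{16} + \frac{47 \log{\left(6 \right)}}{25}.

Antiderivative: F(x) = \frac{241 \log{\left(x - 3 \right)} + 375 \log{\left(x + 1 \right)} - 752 \log{\left(x + 2 \right)} + 68 \log{\left(x^{2} + 1 \right)} + 148 \operatorname{atan}{\left(x \right)}}{400}; value = - \frac{47 \log{\left(9 \right)}}{25} - \frac{15 \log{\left(5 \right)}}{16} - \frac{37 \operatorname{atan}{\left(4 \right)}}{100} - \frac{17 \log{\left(17 \right)}}{100} + \frac{37 \operatorname{atan}{\left(7 \right)}}{100} + \frac{17 \log{\left(50 \right)}}{100} + \frac{241 \log{\left(4 \right)}}{400} + \frac{15 \log{\left(8 \right)}}{16} + \frac{47 \log{\left(6 \right)}}{25}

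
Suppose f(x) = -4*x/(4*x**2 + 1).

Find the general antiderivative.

f matches the chain-rule pattern g'(h)*h' with inner function h(x) = 4*x**2 + 1; substituting u = h(x) collapses the integral.
Check: d/dx[-log(4*x**2 + 1)/2] = -4*x/(4*x**2 + 1) = f(x).

F(x) = -log(4*x**2 + 1)/2 + C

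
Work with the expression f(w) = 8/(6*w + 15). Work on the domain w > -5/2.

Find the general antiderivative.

Check any antiderivative F(w) by computing F'(w) and comparing it with f(w).
Check: d/dw[4*log(w + 5/2)/3] = 8/(6*w + 15) = f(w).

F(w) = 4*log(w + 5/2)/3 + C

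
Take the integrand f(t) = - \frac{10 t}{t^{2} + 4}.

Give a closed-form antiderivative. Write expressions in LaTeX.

f matches the chain-rule pattern g'(h)*h' with inner function h(t) = \frac{3 t^{2}}{2} + 6; substituting u = h(t) collapses the integral.
Check: d/dt[- 5 \log{\left(\frac{3 t^{2}}{2} + 6 \right)}] = - \frac{10 t}{t^{2} + 4} = f(t).

An antiderivative is F(t) = - 5 \log{\left(\frac{3 t^{2}}{2} + 6 \right)}.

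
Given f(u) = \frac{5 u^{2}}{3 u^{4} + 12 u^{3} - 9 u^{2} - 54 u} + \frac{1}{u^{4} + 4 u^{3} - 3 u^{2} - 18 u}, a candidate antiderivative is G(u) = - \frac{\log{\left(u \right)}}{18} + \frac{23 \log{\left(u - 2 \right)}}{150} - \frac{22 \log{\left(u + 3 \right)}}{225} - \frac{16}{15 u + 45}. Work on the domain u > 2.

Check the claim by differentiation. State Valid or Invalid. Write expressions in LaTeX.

d/du[G] = \frac{5 u^{2} + 3}{3 u^{4} + 12 u^{3} - 9 u^{2} - 54 u}
This equals f(u) exactly, so the claim holds.

Valid - the claim checks out under differentiation.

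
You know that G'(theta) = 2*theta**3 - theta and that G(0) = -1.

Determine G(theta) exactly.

The integrand splits into summands that can be handled one at a time.
A general antiderivative is theta**4/2 - theta**2/2 + C.
The condition gives C = -1 - (0) = -1.
So G(theta) = theta**4/2 - theta**2/2 - 1.
Check: d/dtheta[theta**4/2 - theta**2/2 - 1] = 2*theta**3 - theta = G'(theta).

G(theta) = theta**4/2 - theta**2/2 - 1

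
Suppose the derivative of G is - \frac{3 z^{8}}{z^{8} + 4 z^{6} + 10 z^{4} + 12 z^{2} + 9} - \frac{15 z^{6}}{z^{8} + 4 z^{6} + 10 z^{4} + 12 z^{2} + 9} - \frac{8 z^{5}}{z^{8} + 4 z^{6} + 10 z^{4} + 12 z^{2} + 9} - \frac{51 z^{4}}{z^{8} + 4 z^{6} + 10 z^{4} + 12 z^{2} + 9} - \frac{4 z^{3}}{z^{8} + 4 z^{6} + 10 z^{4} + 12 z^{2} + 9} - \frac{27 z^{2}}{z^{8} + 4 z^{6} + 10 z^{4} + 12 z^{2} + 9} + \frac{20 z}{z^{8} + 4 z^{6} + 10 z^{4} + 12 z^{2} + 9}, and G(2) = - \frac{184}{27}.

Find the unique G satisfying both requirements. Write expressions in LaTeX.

Recognize the product-rule pattern: G'(z) = u'v + uv' with u = \frac{3}{z^{4} + 2 z^{2} + 3}, v = - z^{5} - \frac{2 z^{4}}{3} - z^{3} - \frac{5}{3}, so integration by parts undoes it.
A general antiderivative is \frac{3 \left(- z^{5} - \frac{2 z^{4}}{3} - z^{3} - \frac{5}{3}\right)}{z^{4} + 2 z^{2} + 3} + C.
The condition gives C = - \frac{184}{27} - (- \frac{157}{27}) = -1.
So G(z) = - \frac{3 z^{5}}{z^{4} + 2 z^{2} + 3} - \frac{2 z^{4}}{z^{4} + 2 z^{2} + 3} - \frac{3 z^{3}}{z^{4} + 2 z^{2} + 3} - 1 - \frac{5}{z^{4} + 2 z^{2} + 3}.
Check: d/dz[- \frac{3 z^{5}}{z^{4} + 2 z^{2} + 3} - \frac{2 z^{4}}{z^{4} + 2 z^{2} + 3} - \frac{3 z^{3}}{z^{4} + 2 z^{2} + 3} - 1 - \frac{5}{z^{4} + 2 z^{2} + 3}] = \frac{- 3 z^{8} - 15 z^{6} - 8 z^{5} - 51 z^{4} - 4 z^{3} - 27 z^{2} + 20 z}{z^{8} + 4 z^{6} + 10 z^{4} + 12 z^{2} + 9}, which equals G'(z).

G(z) = - \frac{3 z^{5}}{z^{4} + 2 z^{2} + 3} - \frac{2 z^{4}}{z^{4} + 2 z^{2} + 3} - \frac{3 z^{3}}{z^{4} + 2 z^{2} + 3} - 1 - \frac{5}{z^{4} + 2 z^{2} + 3}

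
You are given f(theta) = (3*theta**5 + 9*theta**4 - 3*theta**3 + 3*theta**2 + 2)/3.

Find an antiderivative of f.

For F(theta) to be correct the identity F'(theta) - f(theta) = 0 must hold.
Check: d/dtheta[theta**6/6 + 3*theta**5/5 - theta**4/4 + theta**3/3 + 2*theta/3] = theta**5 + 3*theta**4 - theta**3 + theta**2 + 2/3, which equals f(theta).

An antiderivative is F(theta) = theta**6/6 + 3*theta**5/5 - theta**4/4 + theta**3/3 + 2*theta/3.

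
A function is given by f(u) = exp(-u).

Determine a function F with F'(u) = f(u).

An antiderivative is F(u) = -exp(-u).

Since d/du undoes antidifferentiation here, F'(u) = f(u) is required of F(u).
Check: d/du[-exp(-u)] = exp(-u) = f(u).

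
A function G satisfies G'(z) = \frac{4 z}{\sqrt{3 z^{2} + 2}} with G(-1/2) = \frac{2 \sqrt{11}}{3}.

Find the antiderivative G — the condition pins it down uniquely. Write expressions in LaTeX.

G(z) = \frac{4 \sqrt{3 z^{2} + 2}}{3}

G'(z) matches the chain-rule pattern g'(h)*h' with inner function h(z) = 3 z^{2} + 2; substituting u = h(z) collapses the integral.
A general antiderivative is \frac{4 \sqrt{3 z^{2} + 2}}{3} + C.
The condition gives C = \frac{2 \sqrt{11}}{3} - (\frac{2 \sqrt{11}}{3}) = 0.
So G(z) = \frac{4 \sqrt{3 z^{2} + 2}}{3}.
Check: d/dz[\frac{4 \sqrt{3 z^{2} + 2}}{3}] = \frac{4 z}{\sqrt{3 z^{2} + 2}} = G'(z).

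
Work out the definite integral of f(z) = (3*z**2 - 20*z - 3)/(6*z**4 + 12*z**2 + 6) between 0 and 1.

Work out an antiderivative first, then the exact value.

Antiderivative: F(z) = -z/(2*z**2 + 2) + 5/(3*z**2 + 3); value = -13/12

f has the shape u'v + uv' for u = 1/(z**2 + 1) and v = 5/3 - z/2 — it is the derivative of the product u*v.
F(z) = -z/(2*z**2 + 2) + 5/(3*z**2 + 3) is an antiderivative of f.
Check: d/dz[-z/(2*z**2 + 2) + 5/(3*z**2 + 3)] = (3*z**2 - 20*z - 3)/(6*z**4 + 12*z**2 + 6) = f(z).
F(1) = 7/12; F(0) = 5/3.
Integral = F(1) - F(0) = -13/12.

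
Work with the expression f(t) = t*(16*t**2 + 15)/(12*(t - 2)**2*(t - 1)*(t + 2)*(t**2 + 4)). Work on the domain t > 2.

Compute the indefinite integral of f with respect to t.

The denominator factors as 12*(t - 2)**2*(t - 1)*(t + 2)*(t**2 + 4); partial fractions split f into directly integrable pieces: -49*(t + 6)/(1920*(t**2 + 4)) + 79/(2304*(t + 2)) + 31/(180*(t - 1)) - 139/(768*(t - 2)) + 79/(192*(t - 2)**2).
Check: d/dt[(-2085*t*log(t - 2) + 1984*t*log(t - 1) + 395*t*log(t + 2) - 147*t*log(t**2 + 4) - 882*t*atan(t/2) + 4170*log(t - 2) - 3968*log(t - 1) - 790*log(t + 2) + 294*log(t**2 + 4) + 1764*atan(t/2) - 4740)/(11520*t - 23040)] = (16*t**3 + 15*t)/(12*t**6 - 36*t**5 + 24*t**4 - 192*t**2 + 576*t - 384), which equals f(t).

F(t) = (-2085*t*log(t - 2) + 1984*t*log(t - 1) + 395*t*log(t + 2) - 147*t*log(t**2 + 4) - 882*t*atan(t/2) + 4170*log(t - 2) - 3968*log(t - 1) - 790*log(t + 2) + 294*log(t**2 + 4) + 1764*atan(t/2) - 4740)/(11520*t - 23040) + C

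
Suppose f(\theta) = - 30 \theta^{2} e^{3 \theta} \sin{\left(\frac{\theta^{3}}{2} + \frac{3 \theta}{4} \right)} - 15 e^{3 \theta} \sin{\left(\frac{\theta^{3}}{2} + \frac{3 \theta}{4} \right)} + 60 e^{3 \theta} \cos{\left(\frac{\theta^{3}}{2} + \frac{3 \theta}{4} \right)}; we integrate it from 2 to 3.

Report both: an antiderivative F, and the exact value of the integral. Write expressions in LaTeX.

Antiderivative: F(\theta) = 20 e^{3 \theta} \cos{\left(\frac{\theta^{3}}{2} + \frac{3 \theta}{4} \right)}; value = 20 e^{9} \cos{\left(\frac{63}{4} \right)} - 20 e^{6} \cos{\left(\frac{11}{2} \right)}

f has the shape u'v + uv' for u = 20 \cos{\left(\frac{\theta^{3}}{2} + \frac{3 \theta}{4} \right)} and v = e^{3 \theta} — it is the derivative of the product u*v.
F(\theta) = 20 e^{3 \theta} \cos{\left(\frac{\theta^{3}}{2} + \frac{3 \theta}{4} \right)} is an antiderivative of f.
Check: d/d\theta[20 e^{3 \theta} \cos{\left(\frac{\theta^{3}}{2} + \frac{3 \theta}{4} \right)}] = - 30 \theta^{2} e^{3 \theta} \sin{\left(\frac{\theta^{3}}{2} + \frac{3 \theta}{4} \right)} - 15 e^{3 \theta} \sin{\left(\frac{\theta^{3}}{2} + \frac{3 \theta}{4} \right)} + 60 e^{3 \theta} \cos{\left(\frac{\theta^{3}}{2} + \frac{3 \theta}{4} \right)} = f(\theta).
F(3) = 20 e^{9} \cos{\left(\frac{63}{4} \right)}; F(2) = 20 e^{6} \cos{\left(\frac{11}{2} \right)}.
Integral = F(3) - F(2) = 20 e^{9} \cos{\left(\frac{63}{4} \right)} - 20 e^{6} \cos{\left(\frac{11}{2} \right)}.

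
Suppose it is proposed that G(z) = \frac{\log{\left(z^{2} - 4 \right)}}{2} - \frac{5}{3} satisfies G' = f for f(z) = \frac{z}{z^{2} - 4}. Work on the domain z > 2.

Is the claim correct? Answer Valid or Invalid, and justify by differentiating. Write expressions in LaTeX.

d/dz[G] = \frac{z}{z^{2} - 4}
This equals f(z) exactly, so the claim holds.

Valid. The derivative of G reproduces f.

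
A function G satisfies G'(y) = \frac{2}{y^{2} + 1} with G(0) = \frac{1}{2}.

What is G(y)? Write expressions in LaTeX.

The proposed G(y) is checked by its d/dy: the result must match the given G'(y).
A general antiderivative is 2 \operatorname{atan}{\left(y \right)} + C.
The condition gives C = \frac{1}{2} - (0) = \frac{1}{2}.
So G(y) = 2 \operatorname{atan}{\left(y \right)} + \frac{1}{2}.
Check: d/dy[2 \operatorname{atan}{\left(y \right)} + \frac{1}{2}] = \frac{2}{y^{2} + 1} = G'(y).

G(y) = 2 \operatorname{atan}{\left(y \right)} + \frac{1}{2}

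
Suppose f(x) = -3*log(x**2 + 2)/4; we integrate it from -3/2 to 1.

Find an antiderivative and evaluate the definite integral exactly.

Antiderivative: F(x) = 3*(-x*log(x**2 + 2) + 2*x - 2*sqrt(2)*atan(sqrt(2)*x/2))/4; value = -3*sqrt(2)*atan(3*sqrt(2)/4)/2 - 9*log(17/4)/8 - 3*sqrt(2)*atan(sqrt(2)/2)/2 - 3*log(3)/4 + 15/4

Any candidate F(x) must reproduce f(x) exactly when differentiated.
F(x) = 3*(-x*log(x**2 + 2) + 2*x - 2*sqrt(2)*atan(sqrt(2)*x/2))/4 is an antiderivative of f.
Check: d/dx[3*(-x*log(x**2 + 2) + 2*x - 2*sqrt(2)*atan(sqrt(2)*x/2))/4] = -3*log(x**2 + 2)/4 = f(x).
F(1) = -3*sqrt(2)*atan(sqrt(2)/2)/2 - 3*log(3)/4 + 3/2; F(-3/2) = -9/4 + 9*log(17/4)/8 + 3*sqrt(2)*atan(3*sqrt(2)/4)/2.
Integral = F(1) - F(-3/2) = -3*sqrt(2)*atan(3*sqrt(2)/4)/2 - 9*log(17/4)/8 - 3*sqrt(2)*atan(sqrt(2)/2)/2 - 3*log(3)/4 + 15/4.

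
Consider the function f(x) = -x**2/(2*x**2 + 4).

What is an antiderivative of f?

Check any antiderivative F(x) by computing F'(x) and comparing it with f(x).
Check: d/dx[-x/2 + sqrt(2)*atan(sqrt(2)*x/2)/2] = -x**2/(2*x**2 + 4) = f(x).

An antiderivative is F(x) = -x/2 + sqrt(2)*atan(sqrt(2)*x/2)/2.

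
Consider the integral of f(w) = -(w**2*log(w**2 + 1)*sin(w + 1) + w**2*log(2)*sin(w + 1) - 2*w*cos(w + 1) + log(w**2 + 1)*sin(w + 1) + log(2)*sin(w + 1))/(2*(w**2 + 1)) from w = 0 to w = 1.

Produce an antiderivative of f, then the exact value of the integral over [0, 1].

Recognize the product-rule pattern: f = u'v + uv' with u = cos(w + 1)/2, v = log(2*w**2 + 2), so integration by parts undoes it.
F(w) = log(2*w**2 + 2)*cos(w + 1)/2 is an antiderivative of f.
Check: d/dw[log(2*w**2 + 2)*cos(w + 1)/2] = (-w**2*log(w**2 + 1)*sin(w + 1) - w**2*log(2)*sin(w + 1) + 2*w*cos(w + 1) - log(w**2 + 1)*sin(w + 1) - log(2)*sin(w + 1))/(2*w**2 + 2), which equals f(w).
F(1) = log(4)*cos(2)/2; F(0) = log(2)*cos(1)/2.
Integral = F(1) - F(0) = log(4)*cos(2)/2 - log(2)*cos(1)/2.

Antiderivative: F(w) = log(2*w**2 + 2)*cos(w + 1)/2; value = log(4)*cos(2)/2 - log(2)*cos(1)/2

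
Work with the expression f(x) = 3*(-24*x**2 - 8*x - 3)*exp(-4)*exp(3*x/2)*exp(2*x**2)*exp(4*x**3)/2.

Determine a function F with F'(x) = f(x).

The substitution u = 4*x**3 + 2*x**2 + 3*x/2 - 4 works: f is exactly (dF/du)*(du/dx) for that inner function.
Check: d/dx[-3*exp(4*x**3 + 2*x**2 + 3*x/2 - 4)] = -36*x**2*exp(-4)*exp(3*x/2)*exp(2*x**2)*exp(4*x**3) - 12*x*exp(-4)*exp(3*x/2)*exp(2*x**2)*exp(4*x**3) - 9*exp(-4)*exp(3*x/2)*exp(2*x**2)*exp(4*x**3)/2, which equals f(x).

An antiderivative is F(x) = -3*exp(4*x**3 + 2*x**2 + 3*x/2 - 4).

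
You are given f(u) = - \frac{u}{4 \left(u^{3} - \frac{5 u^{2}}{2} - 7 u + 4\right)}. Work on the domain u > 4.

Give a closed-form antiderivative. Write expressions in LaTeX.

Factor the denominator (2 \left(u - 4\right) \left(u + 2\right) \left(2 u - 1\right)) and decompose: f = \frac{1}{35 \left(2 u - 1\right)} + \frac{1}{30 \left(u + 2\right)} - \frac{1}{21 \left(u - 4\right)}; each piece integrates to a log, atan, or power term.
Check: d/du[- \frac{\log{\left(u - 4 \right)}}{21} + \frac{\log{\left(u - \frac{1}{2} \right)}}{70} + \frac{\log{\left(u + 2 \right)}}{30}] = - \frac{u}{4 u^{3} - 10 u^{2} - 28 u + 16}, which equals f(u).

An antiderivative is F(u) = - \frac{\log{\left(u - 4 \right)}}{21} + \frac{\log{\left(u - \frac{1}{2} \right)}}{70} + \frac{\log{\left(u + 2 \right)}}{30}.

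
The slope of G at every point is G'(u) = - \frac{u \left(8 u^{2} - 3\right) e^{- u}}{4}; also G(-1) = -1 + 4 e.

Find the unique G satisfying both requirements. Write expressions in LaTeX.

Recognize the product-rule pattern: G'(u) = v'r + vr' with v = 2 u^{3} + 6 u^{2} + \frac{45 u}{4} + \frac{45}{4}, r = e^{- u}, so integration by parts undoes it.
A general antiderivative is \frac{\left(8 u^{3} + 24 u^{2} + 45 u + 45\right) e^{- u}}{4} + C.
The condition gives C = -1 + 4 e - (4 e) = -1.
So G(u) = \frac{\left(8 u^{3} + 24 u^{2} + 45 u - 4 e^{u} + 45\right) e^{- u}}{4}.
Check: d/du[\frac{\left(8 u^{3} + 24 u^{2} + 45 u - 4 e^{u} + 45\right) e^{- u}}{4}] = \frac{\left(- 8 u^{3} + 3 u\right) e^{- u}}{4}, which equals G'(u).

G(u) = \frac{\left(8 u^{3} + 24 u^{2} + 45 u - 4 e^{u} + 45\right) e^{- u}}{4}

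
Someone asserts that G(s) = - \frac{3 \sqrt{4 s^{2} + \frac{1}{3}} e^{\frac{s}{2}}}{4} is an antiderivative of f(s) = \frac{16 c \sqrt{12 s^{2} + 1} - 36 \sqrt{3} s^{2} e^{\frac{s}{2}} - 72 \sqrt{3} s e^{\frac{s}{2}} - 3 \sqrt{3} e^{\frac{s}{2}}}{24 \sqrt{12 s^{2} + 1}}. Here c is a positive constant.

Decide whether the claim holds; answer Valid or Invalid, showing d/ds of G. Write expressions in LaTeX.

d/ds[G] = \frac{\sqrt{3} \left(- 36 s^{2} e^{\frac{s}{2}} - 72 s e^{\frac{s}{2}} - 3 e^{\frac{s}{2}}\right)}{24 \sqrt{12 s^{2} + 1}}
d/ds[G] - f(s) = - \frac{2 c}{3} != 0.

Invalid: d/ds[G] - f = - \frac{2 c}{3}, which is not 0.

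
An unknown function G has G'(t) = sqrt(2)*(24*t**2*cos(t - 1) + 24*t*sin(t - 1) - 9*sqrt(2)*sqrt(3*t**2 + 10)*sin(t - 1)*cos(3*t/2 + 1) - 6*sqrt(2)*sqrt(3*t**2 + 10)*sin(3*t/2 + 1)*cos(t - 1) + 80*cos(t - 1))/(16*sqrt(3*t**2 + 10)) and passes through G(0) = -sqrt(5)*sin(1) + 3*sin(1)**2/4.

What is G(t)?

Recognize the product-rule pattern: G'(t) = u'v + uv' with u = sqrt(3*t**2/2 + 5) - 3*sin(3*t/2 + 1)/4, v = sin(t - 1), so integration by parts undoes it.
A general antiderivative is 3*(4*sqrt(3*t**2/2 + 5)/3 - sin(3*t/2 + 1))*sin(t - 1)/4 + C.
The condition gives C = -sqrt(5)*sin(1) + 3*sin(1)**2/4 - (-sqrt(5)*sin(1) + 3*sin(1)**2/4) = 0.
So G(t) = 3*(4*sqrt(3*t**2/2 + 5)/3 - sin(3*t/2 + 1))*sin(t - 1)/4.
Check: d/dt[3*(4*sqrt(3*t**2/2 + 5)/3 - sin(3*t/2 + 1))*sin(t - 1)/4] = sqrt(2)*(24*t**2*cos(t - 1) + 24*t*sin(t - 1) - 9*sqrt(2)*sqrt(3*t**2 + 10)*sin(t - 1)*cos(3*t/2 + 1) - 6*sqrt(2)*sqrt(3*t**2 + 10)*sin(3*t/2 + 1)*cos(t - 1) + 80*cos(t - 1))/(16*sqrt(3*t**2 + 10)) = G'(t).

G(t) = 3*(4*sqrt(3*t**2/2 + 5)/3 - sin(3*t/2 + 1))*sin(t - 1)/4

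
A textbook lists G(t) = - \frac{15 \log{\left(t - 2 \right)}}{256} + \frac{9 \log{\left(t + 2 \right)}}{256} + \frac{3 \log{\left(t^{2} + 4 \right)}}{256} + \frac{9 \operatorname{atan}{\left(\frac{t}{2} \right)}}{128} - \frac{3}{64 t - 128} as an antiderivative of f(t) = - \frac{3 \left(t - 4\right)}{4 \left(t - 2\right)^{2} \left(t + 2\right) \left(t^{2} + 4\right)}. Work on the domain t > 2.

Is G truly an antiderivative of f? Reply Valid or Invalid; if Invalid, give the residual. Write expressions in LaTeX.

Valid. The derivative of G reproduces f.

d/dt[G] = \frac{12 - 3 t}{4 t^{5} - 8 t^{4} - 64 t + 128}
This equals f(t) exactly, so the claim holds.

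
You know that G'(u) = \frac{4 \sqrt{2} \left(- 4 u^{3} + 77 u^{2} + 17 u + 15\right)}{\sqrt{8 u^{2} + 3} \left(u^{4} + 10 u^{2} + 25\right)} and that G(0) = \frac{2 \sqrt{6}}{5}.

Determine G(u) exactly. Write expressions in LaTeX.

G(u) = \frac{4 u \sqrt{4 u^{2} + \frac{3}{2}}}{\frac{u^{2}}{2} + \frac{5}{2}} + \frac{2 \sqrt{4 u^{2} + \frac{3}{2}}}{\frac{u^{2}}{2} + \frac{5}{2}}

Check a candidate G(u) by differentiating: d/du[G] must match the given G'(u).
A general antiderivative is - \frac{\left(- 4 u - 2\right) \sqrt{4 u^{2} + \frac{3}{2}}}{\frac{u^{2}}{2} + \frac{5}{2}} + C.
The condition gives C = \frac{2 \sqrt{6}}{5} - (\frac{2 \sqrt{6}}{5}) = 0.
So G(u) = \frac{4 u \sqrt{4 u^{2} + \frac{3}{2}}}{\frac{u^{2}}{2} + \frac{5}{2}} + \frac{2 \sqrt{4 u^{2} + \frac{3}{2}}}{\frac{u^{2}}{2} + \frac{5}{2}}.
Check: d/du[\frac{4 u \sqrt{4 u^{2} + \frac{3}{2}}}{\frac{u^{2}}{2} + \frac{5}{2}} + \frac{2 \sqrt{4 u^{2} + \frac{3}{2}}}{\frac{u^{2}}{2} + \frac{5}{2}}] = \frac{- 16 \sqrt{2} u^{3} + 308 \sqrt{2} u^{2} + 68 \sqrt{2} u + 60 \sqrt{2}}{u^{4} \sqrt{8 u^{2} + 3} + 10 u^{2} \sqrt{8 u^{2} + 3} + 25 \sqrt{8 u^{2} + 3}}, which equals G'(u).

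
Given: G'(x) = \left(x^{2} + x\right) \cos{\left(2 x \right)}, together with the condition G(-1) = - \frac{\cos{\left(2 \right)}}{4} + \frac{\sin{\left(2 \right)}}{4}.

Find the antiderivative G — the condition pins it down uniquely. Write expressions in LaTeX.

G(x) = \frac{2 x^{2} \sin{\left(2 x \right)} + 2 x \sin{\left(2 x \right)} + 2 x \cos{\left(2 x \right)} - \sin{\left(2 x \right)} + \cos{\left(2 x \right)}}{4}

A first test for any G(x): its x-derivative must equal the given G'(x).
A general antiderivative is \frac{x^{2} \sin{\left(2 x \right)}}{2} + \frac{x \sin{\left(2 x \right)}}{2} + \frac{x \cos{\left(2 x \right)}}{2} - \frac{\sin{\left(2 x \right)}}{4} + \frac{\cos{\left(2 x \right)}}{4} + C.
The condition gives C = - \frac{\cos{\left(2 \right)}}{4} + \frac{\sin{\left(2 \right)}}{4} - (- \frac{\cos{\left(2 \right)}}{4} + \frac{\sin{\left(2 \right)}}{4}) = 0.
So G(x) = \frac{2 x^{2} \sin{\left(2 x \right)} + 2 x \sin{\left(2 x \right)} + 2 x \cos{\left(2 x \right)} - \sin{\left(2 x \right)} + \cos{\left(2 x \right)}}{4}.
Check: d/dx[\frac{2 x^{2} \sin{\left(2 x \right)} + 2 x \sin{\left(2 x \right)} + 2 x \cos{\left(2 x \right)} - \sin{\left(2 x \right)} + \cos{\left(2 x \right)}}{4}] = x^{2} \cos{\left(2 x \right)} + x \cos{\left(2 x \right)}, which equals G'(x).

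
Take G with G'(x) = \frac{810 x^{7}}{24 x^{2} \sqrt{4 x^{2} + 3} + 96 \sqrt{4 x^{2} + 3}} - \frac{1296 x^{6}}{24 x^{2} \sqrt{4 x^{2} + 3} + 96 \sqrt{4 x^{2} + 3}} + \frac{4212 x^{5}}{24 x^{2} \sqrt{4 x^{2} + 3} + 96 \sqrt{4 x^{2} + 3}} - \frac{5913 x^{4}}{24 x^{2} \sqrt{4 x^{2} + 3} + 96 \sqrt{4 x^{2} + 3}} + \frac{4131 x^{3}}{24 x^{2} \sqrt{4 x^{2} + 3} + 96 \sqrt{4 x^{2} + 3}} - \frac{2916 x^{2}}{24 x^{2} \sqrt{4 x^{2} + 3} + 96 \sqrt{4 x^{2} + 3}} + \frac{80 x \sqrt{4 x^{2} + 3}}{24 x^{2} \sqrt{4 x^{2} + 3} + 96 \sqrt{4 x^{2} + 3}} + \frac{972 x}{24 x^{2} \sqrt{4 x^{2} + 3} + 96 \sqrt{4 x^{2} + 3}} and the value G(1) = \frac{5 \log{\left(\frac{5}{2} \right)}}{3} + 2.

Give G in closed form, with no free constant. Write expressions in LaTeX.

Integrate term by term and add the pieces.
A general antiderivative is \frac{3 \left(- \frac{3 x^{2}}{2} + \frac{3 x}{2}\right)^{2} \sqrt{4 x^{2} + 3}}{4} + \frac{5 \log{\left(\frac{x^{2}}{2} + 2 \right)}}{3} + C.
The condition gives C = \frac{5 \log{\left(\frac{5}{2} \right)}}{3} + 2 - (\frac{5 \log{\left(\frac{5}{2} \right)}}{3}) = 2.
So G(x) = \frac{81 x^{2} \left(1 - x\right)^{2} \sqrt{4 x^{2} + 3} + 80 \log{\left(\frac{x^{2}}{2} + 2 \right)} + 96}{48}.
Check: d/dx[\frac{81 x^{2} \left(1 - x\right)^{2} \sqrt{4 x^{2} + 3} + 80 \log{\left(\frac{x^{2}}{2} + 2 \right)} + 96}{48}] = \frac{810 x^{7} - 1296 x^{6} + 4212 x^{5} - 5913 x^{4} + 4131 x^{3} - 2916 x^{2} + 80 x \sqrt{4 x^{2} + 3} + 972 x}{24 x^{2} \sqrt{4 x^{2} + 3} + 96 \sqrt{4 x^{2} + 3}}, which equals G'(x).

G(x) = \frac{81 x^{2} \left(1 - x\right)^{2} \sqrt{4 x^{2} + 3} + 80 \log{\left(\frac{x^{2}}{2} + 2 \right)} + 96}{48}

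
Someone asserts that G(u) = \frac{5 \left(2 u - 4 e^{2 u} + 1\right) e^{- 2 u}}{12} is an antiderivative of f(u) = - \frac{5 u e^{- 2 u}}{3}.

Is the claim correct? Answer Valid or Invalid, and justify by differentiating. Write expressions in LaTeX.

d/du[G] = - \frac{5 u e^{- 2 u}}{3}
This equals f(u) exactly, so the claim holds.

Valid: G'(u) = f(u).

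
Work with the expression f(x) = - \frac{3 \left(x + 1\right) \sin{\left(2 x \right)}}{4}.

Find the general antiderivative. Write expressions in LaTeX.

F(x) = \frac{3 \left(2 x \cos{\left(2 x \right)} - \sin{\left(2 x \right)} + 2 \cos{\left(2 x \right)}\right)}{16} + C

A first test for any F(x): its x-derivative must equal f(x) identically.
Check: d/dx[\frac{3 \left(2 x \cos{\left(2 x \right)} - \sin{\left(2 x \right)} + 2 \cos{\left(2 x \right)}\right)}{16}] = - \frac{3 x \sin{\left(2 x \right)}}{4} - \frac{3 \sin{\left(2 x \right)}}{4}, which equals f(x).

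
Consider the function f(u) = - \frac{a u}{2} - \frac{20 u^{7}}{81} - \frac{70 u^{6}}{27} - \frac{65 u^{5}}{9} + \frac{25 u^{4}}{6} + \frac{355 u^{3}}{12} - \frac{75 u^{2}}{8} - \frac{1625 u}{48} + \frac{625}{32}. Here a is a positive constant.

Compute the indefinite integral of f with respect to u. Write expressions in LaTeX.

F(u) = - \frac{a u^{2}}{4} - \frac{5 \left(- \frac{u^{2}}{3} - u + \frac{5}{4}\right)^{4}}{2} + C

Integrate term by term and add the pieces.
Check: d/du[- \frac{a u^{2}}{4} - \frac{5 \left(- \frac{u^{2}}{3} - u + \frac{5}{4}\right)^{4}}{2}] = - \frac{a u}{2} - \frac{20 u^{7}}{81} - \frac{70 u^{6}}{27} - \frac{65 u^{5}}{9} + \frac{25 u^{4}}{6} + \frac{355 u^{3}}{12} - \frac{75 u^{2}}{8} - \frac{1625 u}{48} + \frac{625}{32} = f(u).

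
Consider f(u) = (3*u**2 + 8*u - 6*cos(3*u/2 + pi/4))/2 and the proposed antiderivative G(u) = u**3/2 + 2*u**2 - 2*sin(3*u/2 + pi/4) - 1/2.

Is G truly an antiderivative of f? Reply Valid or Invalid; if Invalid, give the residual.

Valid - differentiating G returns exactly f.

d/du[G] = 3*u**2/2 + 4*u - 3*cos(3*u/2 + pi/4)
This equals f(u) exactly, so the claim holds.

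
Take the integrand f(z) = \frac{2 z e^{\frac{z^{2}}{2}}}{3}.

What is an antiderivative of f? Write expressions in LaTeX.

An antiderivative is F(z) = \frac{2 e^{\frac{z^{2}}{2}}}{3}.

f matches the chain-rule pattern g'(h)*h' with inner function h(z) = \frac{z^{2}}{2}; substituting u = h(z) collapses the integral.
Check: d/dz[\frac{2 e^{\frac{z^{2}}{2}}}{3}] = \frac{2 z e^{\frac{z^{2}}{2}}}{3} = f(z).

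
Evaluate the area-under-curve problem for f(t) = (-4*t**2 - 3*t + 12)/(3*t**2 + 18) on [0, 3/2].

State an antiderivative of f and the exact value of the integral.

Recover f(t) by differentiating a candidate F(t); any mismatch rules it out.
F(t) = -(8*t + 3*log(t**2 + 6) - 12*sqrt(6)*atan(sqrt(6)*t/6))/6 is an antiderivative of f.
Check: d/dt[-(8*t + 3*log(t**2 + 6) - 12*sqrt(6)*atan(sqrt(6)*t/6))/6] = (-4*t**2 - 3*t + 12)/(3*t**2 + 18) = f(t).
F(3/2) = -2 - log(33/4)/2 + 2*sqrt(6)*atan(sqrt(6)/4); F(0) = -log(6)/2.
Integral = F(3/2) - F(0) = -2 - log(33/4)/2 + log(6)/2 + 2*sqrt(6)*atan(sqrt(6)/4).

Antiderivative: F(t) = -(8*t + 3*log(t**2 + 6) - 12*sqrt(6)*atan(sqrt(6)*t/6))/6; value = -2 - log(33/4)/2 + log(6)/2 + 2*sqrt(6)*atan(sqrt(6)/4)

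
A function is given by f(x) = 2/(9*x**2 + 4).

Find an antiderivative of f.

An antiderivative is F(x) = atan(3*x/2)/3.

For F(x) to be correct the identity F'(x) - f(x) = 0 must hold.
Check: d/dx[atan(3*x/2)/3] = 2/(9*x**2 + 4) = f(x).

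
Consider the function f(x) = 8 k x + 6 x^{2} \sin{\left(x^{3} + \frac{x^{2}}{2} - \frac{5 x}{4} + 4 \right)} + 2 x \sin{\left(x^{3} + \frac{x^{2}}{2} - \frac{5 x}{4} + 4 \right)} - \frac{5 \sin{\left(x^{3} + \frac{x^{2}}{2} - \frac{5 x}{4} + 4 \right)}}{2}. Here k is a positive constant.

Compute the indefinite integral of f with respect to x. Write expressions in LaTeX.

F(x) = 2 \left(2 k x^{2} - \cos{\left(x^{3} + \frac{x^{2}}{2} - \frac{5 x}{4} + 4 \right)}\right) + C

Integrate term by term and add the pieces.
Check: d/dx[2 \left(2 k x^{2} - \cos{\left(x^{3} + \frac{x^{2}}{2} - \frac{5 x}{4} + 4 \right)}\right)] = 8 k x + 6 x^{2} \sin{\left(x^{3} + \frac{x^{2}}{2} - \frac{5 x}{4} + 4 \right)} + 2 x \sin{\left(x^{3} + \frac{x^{2}}{2} - \frac{5 x}{4} + 4 \right)} - \frac{5 \sin{\left(x^{3} + \frac{x^{2}}{2} - \frac{5 x}{4} + 4 \right)}}{2} = f(x).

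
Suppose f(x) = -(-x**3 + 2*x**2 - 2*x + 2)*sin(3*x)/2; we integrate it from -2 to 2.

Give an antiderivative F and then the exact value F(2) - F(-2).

Antiderivative: F(x) = -x**3*cos(3*x)/6 + x**2*sin(3*x)/6 + x**2*cos(3*x)/3 - 2*x*sin(3*x)/9 - 2*x*cos(3*x)/9 + 2*sin(3*x)/27 + 7*cos(3*x)/27; value = -32*cos(6)/9 + 40*sin(6)/27

Differentiate the proposed F(x) back; it has to land on f(x) exactly.
F(x) = -x**3*cos(3*x)/6 + x**2*sin(3*x)/6 + x**2*cos(3*x)/3 - 2*x*sin(3*x)/9 - 2*x*cos(3*x)/9 + 2*sin(3*x)/27 + 7*cos(3*x)/27 is an antiderivative of f.
Check: d/dx[-x**3*cos(3*x)/6 + x**2*sin(3*x)/6 + x**2*cos(3*x)/3 - 2*x*sin(3*x)/9 - 2*x*cos(3*x)/9 + 2*sin(3*x)/27 + 7*cos(3*x)/27] = x**3*sin(3*x)/2 - x**2*sin(3*x) + x*sin(3*x) - sin(3*x), which equals f(x).
F(2) = -5*cos(6)/27 + 8*sin(6)/27; F(-2) = -32*sin(6)/27 + 91*cos(6)/27.
Integral = F(2) - F(-2) = -32*cos(6)/9 + 40*sin(6)/27.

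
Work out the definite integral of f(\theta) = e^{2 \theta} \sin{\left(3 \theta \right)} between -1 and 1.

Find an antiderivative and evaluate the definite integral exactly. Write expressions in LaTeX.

Antiderivative: F(\theta) = \frac{2 e^{2 \theta} \sin{\left(3 \theta \right)}}{13} - \frac{3 e^{2 \theta} \cos{\left(3 \theta \right)}}{13}; value = \frac{3 \cos{\left(3 \right)}}{13 e^{2}} + \frac{2 \sin{\left(3 \right)}}{13 e^{2}} + \frac{2 e^{2} \sin{\left(3 \right)}}{13} - \frac{3 e^{2} \cos{\left(3 \right)}}{13}

For F(\theta) to be correct the identity F'(\theta) - f(\theta) = 0 must hold.
F(\theta) = \frac{2 e^{2 \theta} \sin{\left(3 \theta \right)}}{13} - \frac{3 e^{2 \theta} \cos{\left(3 \theta \right)}}{13} is an antiderivative of f.
Check: d/d\theta[\frac{2 e^{2 \theta} \sin{\left(3 \theta \right)}}{13} - \frac{3 e^{2 \theta} \cos{\left(3 \theta \right)}}{13}] = e^{2 \theta} \sin{\left(3 \theta \right)} = f(\theta).
F(1) = \frac{2 e^{2} \sin{\left(3 \right)}}{13} - \frac{3 e^{2} \cos{\left(3 \right)}}{13}; F(-1) = - \frac{2 \sin{\left(3 \right)}}{13 e^{2}} - \frac{3 \cos{\left(3 \right)}}{13 e^{2}}.
Integral = F(1) - F(-1) = \frac{3 \cos{\left(3 \right)}}{13 e^{2}} + \frac{2 \sin{\left(3 \right)}}{13 e^{2}} + \frac{2 e^{2} \sin{\left(3 \right)}}{13} - \frac{3 e^{2} \cos{\left(3 \right)}}{13}.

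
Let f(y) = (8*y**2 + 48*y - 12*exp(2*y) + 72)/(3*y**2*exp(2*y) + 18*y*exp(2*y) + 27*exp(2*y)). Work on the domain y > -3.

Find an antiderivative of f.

An antiderivative is F(y) = -4*exp(-2*y)/3 + 4/(y + 3).

For F(y) to be correct the identity F'(y) - f(y) = 0 must hold.
Check: d/dy[-4*exp(-2*y)/3 + 4/(y + 3)] = (8*y**2 + 48*y - 12*exp(2*y) + 72)/(3*y**2*exp(2*y) + 18*y*exp(2*y) + 27*exp(2*y)) = f(y).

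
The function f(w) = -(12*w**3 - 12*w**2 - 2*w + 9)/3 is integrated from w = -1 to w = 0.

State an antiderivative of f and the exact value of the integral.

For F(w) to be correct the identity F'(w) - f(w) = 0 must hold.
F(w) = -w**4 + 4*w**3/3 + w**2/3 - 3*w is an antiderivative of f.
Check: d/dw[-w**4 + 4*w**3/3 + w**2/3 - 3*w] = -4*w**3 + 4*w**2 + 2*w/3 - 3, which equals f(w).
F(0) = 0; F(-1) = 1.
Integral = F(0) - F(-1) = -1.

Antiderivative: F(w) = -w**4 + 4*w**3/3 + w**2/3 - 3*w; value = -1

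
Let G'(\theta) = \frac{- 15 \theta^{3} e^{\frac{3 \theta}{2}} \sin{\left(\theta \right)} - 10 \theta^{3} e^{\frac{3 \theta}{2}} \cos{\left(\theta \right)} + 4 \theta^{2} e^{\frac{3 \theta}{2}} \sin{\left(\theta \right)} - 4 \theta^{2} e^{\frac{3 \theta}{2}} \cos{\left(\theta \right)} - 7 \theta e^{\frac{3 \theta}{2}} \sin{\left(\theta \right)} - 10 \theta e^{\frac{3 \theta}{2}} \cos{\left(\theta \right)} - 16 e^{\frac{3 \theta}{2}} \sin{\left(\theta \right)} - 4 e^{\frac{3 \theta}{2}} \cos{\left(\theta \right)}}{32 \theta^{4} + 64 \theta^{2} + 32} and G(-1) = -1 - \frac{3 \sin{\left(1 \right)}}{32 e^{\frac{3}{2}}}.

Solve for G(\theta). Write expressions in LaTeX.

G(\theta) = - \frac{16 \theta^{2} + 5 \theta e^{\frac{3 \theta}{2}} \sin{\left(\theta \right)} + 2 e^{\frac{3 \theta}{2}} \sin{\left(\theta \right)} + 16}{16 \left(\theta^{2} + 1\right)}

Since d/d\theta undoes antidifferentiation here, G(\theta) must give back the stated G'(\theta).
A general antiderivative is - \frac{\left(\frac{5 \theta}{4} + \frac{1}{2}\right) e^{\frac{3 \theta}{2}} \sin{\left(\theta \right)}}{2 \left(2 \theta^{2} + 2\right)} + C.
The condition gives C = -1 - \frac{3 \sin{\left(1 \right)}}{32 e^{\frac{3}{2}}} - (- \frac{3 \sin{\left(1 \right)}}{32 e^{\frac{3}{2}}}) = -1.
So G(\theta) = - \frac{16 \theta^{2} + 5 \theta e^{\frac{3 \theta}{2}} \sin{\left(\theta \right)} + 2 e^{\frac{3 \theta}{2}} \sin{\left(\theta \right)} + 16}{16 \left(\theta^{2} + 1\right)}.
Check: d/d\theta[- \frac{16 \theta^{2} + 5 \theta e^{\frac{3 \theta}{2}} \sin{\left(\theta \right)} + 2 e^{\frac{3 \theta}{2}} \sin{\left(\theta \right)} + 16}{16 \left(\theta^{2} + 1\right)}] = \frac{- 15 \theta^{3} e^{\frac{3 \theta}{2}} \sin{\left(\theta \right)} - 10 \theta^{3} e^{\frac{3 \theta}{2}} \cos{\left(\theta \right)} + 4 \theta^{2} e^{\frac{3 \theta}{2}} \sin{\left(\theta \right)} - 4 \theta^{2} e^{\frac{3 \theta}{2}} \cos{\left(\theta \right)} - 7 \theta e^{\frac{3 \theta}{2}} \sin{\left(\theta \right)} - 10 \theta e^{\frac{3 \theta}{2}} \cos{\left(\theta \right)} - 16 e^{\frac{3 \theta}{2}} \sin{\left(\theta \right)} - 4 e^{\frac{3 \theta}{2}} \cos{\left(\theta \right)}}{32 \theta^{4} + 64 \theta^{2} + 32} = G'(\theta).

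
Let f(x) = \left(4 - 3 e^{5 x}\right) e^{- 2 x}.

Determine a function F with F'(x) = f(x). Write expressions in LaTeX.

Any candidate F(x) must reproduce f(x) exactly when differentiated.
Check: d/dx[- e^{3 x} - 2 e^{- 2 x}] = \left(4 - 3 e^{5 x}\right) e^{- 2 x} = f(x).

An antiderivative is F(x) = - e^{3 x} - 2 e^{- 2 x}.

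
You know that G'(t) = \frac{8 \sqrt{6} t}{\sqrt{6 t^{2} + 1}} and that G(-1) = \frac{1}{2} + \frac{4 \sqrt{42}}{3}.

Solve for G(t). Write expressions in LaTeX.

G'(t) matches the chain-rule pattern g'(h)*h' with inner function h(t) = 4 t^{2} + \frac{2}{3}; substituting u = h(t) collapses the integral.
A general antiderivative is 4 \sqrt{4 t^{2} + \frac{2}{3}} + C.
The condition gives C = \frac{1}{2} + \frac{4 \sqrt{42}}{3} - (\frac{4 \sqrt{42}}{3}) = \frac{1}{2}.
So G(t) = 4 \sqrt{4 t^{2} + \frac{2}{3}} + \frac{1}{2}.
Check: d/dt[4 \sqrt{4 t^{2} + \frac{2}{3}} + \frac{1}{2}] = \frac{8 \sqrt{6} t}{\sqrt{6 t^{2} + 1}} = G'(t).

G(t) = 4 \sqrt{4 t^{2} + \frac{2}{3}} + \frac{1}{2}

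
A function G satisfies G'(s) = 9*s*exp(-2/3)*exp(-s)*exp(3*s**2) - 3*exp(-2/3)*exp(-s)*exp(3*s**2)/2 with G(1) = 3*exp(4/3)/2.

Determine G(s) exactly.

G(s) = 3*exp(-2/3)*exp(-s)*exp(3*s**2)/2

The substitution u = 3*s**2 - s - 2/3 works: G'(s) is exactly (dG/du)*(du/ds) for that inner function.
A general antiderivative is 3*exp(3*s**2 - s - 2/3)/2 + C.
The condition gives C = 3*exp(4/3)/2 - (3*exp(4/3)/2) = 0.
So G(s) = 3*exp(-2/3)*exp(-s)*exp(3*s**2)/2.
Check: d/ds[3*exp(-2/3)*exp(-s)*exp(3*s**2)/2] = (18*s*exp(3*s**2) - 3*exp(3*s**2))*exp(-2/3)*exp(-s)/2, which equals G'(s).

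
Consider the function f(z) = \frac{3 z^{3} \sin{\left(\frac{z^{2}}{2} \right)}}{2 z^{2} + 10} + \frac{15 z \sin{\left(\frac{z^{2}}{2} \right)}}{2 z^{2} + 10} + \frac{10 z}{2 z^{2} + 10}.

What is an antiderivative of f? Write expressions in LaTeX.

Integrate term by term and add the pieces.
Check: d/dz[\frac{5 \log{\left(\frac{z^{2}}{2} + \frac{5}{2} \right)}}{2} - \frac{3 \cos{\left(\frac{z^{2}}{2} \right)}}{2}] = \frac{3 z^{3} \sin{\left(\frac{z^{2}}{2} \right)} + 15 z \sin{\left(\frac{z^{2}}{2} \right)} + 10 z}{2 z^{2} + 10}, which equals f(z).

An antiderivative is F(z) = \frac{5 \log{\left(\frac{z^{2}}{2} + \frac{5}{2} \right)}}{2} - \frac{3 \cos{\left(\frac{z^{2}}{2} \right)}}{2}.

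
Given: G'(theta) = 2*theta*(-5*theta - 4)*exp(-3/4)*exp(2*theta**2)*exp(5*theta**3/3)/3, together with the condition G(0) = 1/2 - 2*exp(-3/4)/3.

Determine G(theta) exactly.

The substitution u = 5*theta**3/3 + 2*theta**2 - 3/4 works: G'(theta) is exactly (dG/du)*(du/dtheta) for that inner function.
A general antiderivative is -2*exp(5*theta**3/3 + 2*theta**2 - 3/4)/3 + C.
The condition gives C = 1/2 - 2*exp(-3/4)/3 - (-2*exp(-3/4)/3) = 1/2.
So G(theta) = 1/2 - 2*exp(5*theta**3/3 + 2*theta**2 - 3/4)/3.
Check: d/dtheta[1/2 - 2*exp(5*theta**3/3 + 2*theta**2 - 3/4)/3] = -10*theta**2*exp(-3/4)*exp(2*theta**2)*exp(5*theta**3/3)/3 - 8*theta*exp(-3/4)*exp(2*theta**2)*exp(5*theta**3/3)/3, which equals G'(theta).

G(theta) = 1/2 - 2*exp(5*theta**3/3 + 2*theta**2 - 3/4)/3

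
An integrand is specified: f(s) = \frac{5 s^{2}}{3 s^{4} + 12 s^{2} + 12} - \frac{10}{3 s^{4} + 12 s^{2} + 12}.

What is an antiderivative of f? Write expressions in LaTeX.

Recognize the product-rule pattern: f = u'v + uv' with u = - \frac{5 s}{3}, v = \frac{1}{s^{2} + 2}, so integration by parts undoes it.
Check: d/ds[- \frac{5 s}{3 s^{2} + 6}] = \frac{5 s^{2} - 10}{3 s^{4} + 12 s^{2} + 12}, which equals f(s).

An antiderivative is F(s) = - \frac{5 s}{3 s^{2} + 6}.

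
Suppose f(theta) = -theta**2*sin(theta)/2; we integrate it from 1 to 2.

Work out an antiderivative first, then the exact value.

Any candidate F(theta) must reproduce f(theta) exactly when differentiated.
F(theta) = (theta**2*cos(theta) - 2*theta*sin(theta) - 2*cos(theta))/2 is an antiderivative of f.
Check: d/dtheta[(theta**2*cos(theta) - 2*theta*sin(theta) - 2*cos(theta))/2] = -theta**2*sin(theta)/2 = f(theta).
F(2) = -2*sin(2) + cos(2); F(1) = -sin(1) - cos(1)/2.
Integral = F(2) - F(1) = -2*sin(2) + cos(2) + cos(1)/2 + sin(1).

Antiderivative: F(theta) = (theta**2*cos(theta) - 2*theta*sin(theta) - 2*cos(theta))/2; value = -2*sin(2) + cos(2) + cos(1)/2 + sin(1)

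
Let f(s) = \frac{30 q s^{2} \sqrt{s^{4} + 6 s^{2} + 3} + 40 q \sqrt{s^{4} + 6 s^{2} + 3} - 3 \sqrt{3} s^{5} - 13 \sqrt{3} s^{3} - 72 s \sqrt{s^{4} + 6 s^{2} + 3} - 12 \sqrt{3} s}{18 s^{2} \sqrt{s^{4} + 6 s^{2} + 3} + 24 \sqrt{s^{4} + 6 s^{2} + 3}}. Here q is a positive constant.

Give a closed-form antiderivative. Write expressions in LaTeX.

An antiderivative is F(s) = \frac{\sqrt{3} \left(20 \sqrt{3} q s - 3 \sqrt{s^{4} + 6 s^{2} + 3} - 24 \sqrt{3} \log{\left(s^{2} + \frac{4}{3} \right)}\right)}{36}.

Recover f(s) by differentiating a candidate F(s); any mismatch rules it out.
Check: d/ds[\frac{\sqrt{3} \left(20 \sqrt{3} q s - 3 \sqrt{s^{4} + 6 s^{2} + 3} - 24 \sqrt{3} \log{\left(s^{2} + \frac{4}{3} \right)}\right)}{36}] = \frac{30 q s^{2} \sqrt{s^{4} + 6 s^{2} + 3} + 40 q \sqrt{s^{4} + 6 s^{2} + 3} - 3 \sqrt{3} s^{5} - 13 \sqrt{3} s^{3} - 72 s \sqrt{s^{4} + 6 s^{2} + 3} - 12 \sqrt{3} s}{18 s^{2} \sqrt{s^{4} + 6 s^{2} + 3} + 24 \sqrt{s^{4} + 6 s^{2} + 3}} = f(s).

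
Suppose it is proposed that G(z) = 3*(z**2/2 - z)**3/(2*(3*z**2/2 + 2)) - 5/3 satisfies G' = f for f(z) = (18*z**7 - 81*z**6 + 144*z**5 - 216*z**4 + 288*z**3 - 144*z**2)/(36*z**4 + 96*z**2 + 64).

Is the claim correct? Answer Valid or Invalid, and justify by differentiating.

Valid - differentiating G returns exactly f.

d/dz[G] = (18*z**7 - 81*z**6 + 144*z**5 - 216*z**4 + 288*z**3 - 144*z**2)/(36*z**4 + 96*z**2 + 64)
This equals f(z) exactly, so the claim holds.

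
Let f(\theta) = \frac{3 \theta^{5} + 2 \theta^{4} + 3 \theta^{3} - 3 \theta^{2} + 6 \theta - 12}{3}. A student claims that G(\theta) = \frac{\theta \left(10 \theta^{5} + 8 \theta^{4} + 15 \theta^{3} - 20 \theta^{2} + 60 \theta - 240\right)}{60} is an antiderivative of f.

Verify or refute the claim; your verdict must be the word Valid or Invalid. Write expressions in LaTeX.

d/d\theta[G] = \theta^{5} + \frac{2 \theta^{4}}{3} + \theta^{3} - \theta^{2} + 2 \theta - 4
This equals f(\theta) exactly, so the claim holds.

Valid - the claim checks out under differentiation.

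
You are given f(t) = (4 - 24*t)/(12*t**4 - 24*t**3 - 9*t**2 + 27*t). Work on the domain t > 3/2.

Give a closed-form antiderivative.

An antiderivative is F(t) = 4*log(t)/27 + 152*log(t - 3/2)/675 - 28*log(t + 1)/75 + 64/(90*t - 135).

The denominator factors as 3*t*(t + 1)*(2*t - 3)**2; partial fractions split f into directly integrable pieces: 304/(675*(2*t - 3)) - 128/(45*(2*t - 3)**2) - 28/(75*(t + 1)) + 4/(27*t).
Check: d/dt[4*log(t)/27 + 152*log(t - 3/2)/675 - 28*log(t + 1)/75 + 64/(90*t - 135)] = (4 - 24*t)/(12*t**4 - 24*t**3 - 9*t**2 + 27*t) = f(t).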